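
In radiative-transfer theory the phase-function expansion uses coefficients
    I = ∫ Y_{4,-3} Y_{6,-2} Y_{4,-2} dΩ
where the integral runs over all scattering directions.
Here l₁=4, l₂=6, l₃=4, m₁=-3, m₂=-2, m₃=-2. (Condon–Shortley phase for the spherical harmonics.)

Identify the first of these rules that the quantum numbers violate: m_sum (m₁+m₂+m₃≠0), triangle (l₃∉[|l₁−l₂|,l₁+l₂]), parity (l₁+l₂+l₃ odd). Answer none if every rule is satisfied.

m₁+m₂+m₃ = -3 − 2 − 2 = -7  ✗
triangle: |4−6|=2 ≤ l₃=4 ≤ 4+6=10
parity: l₁+l₂+l₃ = 14 is even

m_sum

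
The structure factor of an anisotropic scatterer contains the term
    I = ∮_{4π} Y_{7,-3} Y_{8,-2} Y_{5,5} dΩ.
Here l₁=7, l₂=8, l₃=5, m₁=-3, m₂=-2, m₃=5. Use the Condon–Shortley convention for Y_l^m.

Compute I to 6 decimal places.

0.140622

m-sum 0 ✓  L=20 even ✓  1≤5≤15 ✓
Π(2lᵢ+1) = 15×17×11 = 2805
triangle coeff Δ(7,8,5) = 1/814773960
Σ_t [3,7]: t=3:−1/87091200 t=4:+1/4976640 t=5:−1/2073600 t=6:+1/4976640 t=7:−1/87091200 = -1/9676800
(3j)²=360/46189 [(7 8 5; 0 0 0)], sign=+1
Σ_t [6,6]: t=6:+1/298598400 = 1/298598400
(3j)²=525/46189 [(7 8 5; -3 -2 5)], sign=+1
⇒ 4πI² = 2835000/11408683
I = (+1)√(2835000/11408683/(4π)) = 0.14062219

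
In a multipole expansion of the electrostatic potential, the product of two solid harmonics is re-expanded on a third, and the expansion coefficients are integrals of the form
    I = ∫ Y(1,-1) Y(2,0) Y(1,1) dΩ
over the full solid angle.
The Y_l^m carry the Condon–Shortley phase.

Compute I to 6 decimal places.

0.126157

Rules hold: Σm=0, L=4 even, 1≤1≤3.
N = 3·5·3 = 45
Δ = 2!·0!·2!/5! = 1/30
Racah Σ t=1..1: t=1:−1/1 = -1/1
⇒ 3j(1 2 1; 0 0 0)² = 2/15, sgn +1
Racah Σ t=2..2: t=2:+1/4 = 1/4
⇒ 3j(1 2 1; -1 0 1)² = 1/30, sgn +1
4πI² = N·(3j₀)²·(3jₘ)² = 1/5
I = +1·√(0.2/4π) = 0.12615663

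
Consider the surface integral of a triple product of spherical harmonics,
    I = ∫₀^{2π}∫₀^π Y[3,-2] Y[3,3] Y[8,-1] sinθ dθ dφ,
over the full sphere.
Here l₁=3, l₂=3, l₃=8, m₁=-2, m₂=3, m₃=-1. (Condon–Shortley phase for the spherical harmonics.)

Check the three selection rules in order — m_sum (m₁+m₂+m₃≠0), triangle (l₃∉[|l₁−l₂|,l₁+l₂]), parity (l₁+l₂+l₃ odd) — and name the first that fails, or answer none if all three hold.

azimuthal sum: -2 + 3 − 1 = 0  ✓
0 ≤ 8 ≤ 6 (triangle on l)  ✗
L = 3 + 3 + 8 = 14 (even)

triangle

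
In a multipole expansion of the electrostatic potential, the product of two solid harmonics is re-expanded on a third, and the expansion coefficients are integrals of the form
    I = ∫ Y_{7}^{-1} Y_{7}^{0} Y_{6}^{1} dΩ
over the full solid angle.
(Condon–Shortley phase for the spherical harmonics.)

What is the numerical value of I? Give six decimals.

-0.047676

Checks pass: Σm=0; 20 even; l₃=6∈[0,14].
(2·7+1)(2·7+1)(2·6+1) = 2925
Δ: 8! 6! 6! / 21! → 1/2444321880
sum: t=1:−1/2612736000 t=2:+1/20736000 t=3:−1/1658880 t=4:+1/746496 t=5:−1/1658880 t=6:+1/20736000 t=7:−1/2612736000 = 1/4354560
3j²(7 7 6; 0 0 0) = Δ·Π!·Σ² = 1000/138567  (sign +1)
sum: t=2:+1/124416000 t=3:−1/4147200 t=4:+1/995328 t=5:−1/1244160 t=6:+1/8294400 t=7:−1/435456000 = 1/11612160
3j²(7 7 6; -1 0 1) = Δ·Π!·Σ² = 125/92378  (sign -1)
combine: 4πI² = 2925·1000/138567·125/92378 = 4687500/164109517
take √, sign -1: I = -0.04767589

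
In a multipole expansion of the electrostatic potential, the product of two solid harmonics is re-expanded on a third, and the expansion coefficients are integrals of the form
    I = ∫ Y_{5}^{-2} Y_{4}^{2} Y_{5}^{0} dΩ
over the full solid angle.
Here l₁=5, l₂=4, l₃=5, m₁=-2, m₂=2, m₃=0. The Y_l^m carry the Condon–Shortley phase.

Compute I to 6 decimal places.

Checks pass: Σm=0; 14 even; l₃=5∈[1,9].
(2·5+1)(2·4+1)(2·5+1) = 1089
Δ: 4! 6! 4! / 15! → 1/3153150
sum: t=0:+1/69120 t=1:−1/1728 t=2:+1/576 t=3:−1/1728 t=4:+1/69120 = 7/11520
3j²(5 4 5; 0 0 0) = Δ·Π!·Σ² = 2/143  (sign -1)
sum: t=2:+1/11520 t=3:−1/1728 t=4:+1/3456 = -7/34560
3j²(5 4 5; -2 2 0) = Δ·Π!·Σ² = 7/858  (sign +1)
combine: 4πI² = 1089·2/143·7/858 = 21/169
take √, sign -1: I = -0.09944006

-0.099440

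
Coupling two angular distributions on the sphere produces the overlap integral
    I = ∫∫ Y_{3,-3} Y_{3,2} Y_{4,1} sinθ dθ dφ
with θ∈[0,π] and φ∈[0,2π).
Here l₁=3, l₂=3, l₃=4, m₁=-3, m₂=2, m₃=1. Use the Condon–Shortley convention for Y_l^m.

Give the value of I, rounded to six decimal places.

Checks pass: Σm=0; 10 even; l₃=4∈[0,6].
(2·3+1)(2·3+1)(2·4+1) = 441
Δ: 2! 4! 4! / 11! → 1/34650
sum: t=0:+1/72 t=1:−1/16 t=2:+1/72 = -5/144
3j²(3 3 4; 0 0 0) = Δ·Π!·Σ² = 2/77  (sign -1)
sum: t=2:+1/288 = 1/288
3j²(3 3 4; -3 2 1) = Δ·Π!·Σ² = 5/231  (sign -1)
combine: 4πI² = 441·2/77·5/231 = 30/121
take √, sign +1: I = 0.14046335

0.140463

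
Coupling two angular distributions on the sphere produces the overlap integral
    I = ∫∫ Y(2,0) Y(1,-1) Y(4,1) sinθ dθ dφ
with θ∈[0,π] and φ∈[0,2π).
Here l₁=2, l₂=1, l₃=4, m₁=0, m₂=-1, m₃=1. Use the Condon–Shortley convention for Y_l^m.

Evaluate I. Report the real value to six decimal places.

|2−1|≤4≤2+1 violated ⇒ I = 0

0.000000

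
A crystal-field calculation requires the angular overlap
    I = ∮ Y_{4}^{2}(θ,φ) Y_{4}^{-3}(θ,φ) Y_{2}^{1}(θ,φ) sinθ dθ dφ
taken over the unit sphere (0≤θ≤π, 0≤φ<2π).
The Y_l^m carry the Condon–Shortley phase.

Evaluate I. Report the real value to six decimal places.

-0.187702

m-sum 0 ✓  L=10 even ✓  0≤2≤8 ✓
Π(2lᵢ+1) = 9×9×5 = 405
triangle coeff Δ(4,4,2) = 1/13860
Σ_t [2,4]: t=2:+1/192 t=3:−1/36 t=4:+1/192 = -5/288
(3j)²=20/693 [(4 4 2; 0 0 0)], sign=-1
Σ_t [0,1]: t=0:+1/1440 t=1:−1/240 = -1/288
(3j)²=5/132 [(4 4 2; 2 -3 1)], sign=+1
⇒ 4πI² = 375/847
I = (-1)√(375/847/(4π)) = -0.18770204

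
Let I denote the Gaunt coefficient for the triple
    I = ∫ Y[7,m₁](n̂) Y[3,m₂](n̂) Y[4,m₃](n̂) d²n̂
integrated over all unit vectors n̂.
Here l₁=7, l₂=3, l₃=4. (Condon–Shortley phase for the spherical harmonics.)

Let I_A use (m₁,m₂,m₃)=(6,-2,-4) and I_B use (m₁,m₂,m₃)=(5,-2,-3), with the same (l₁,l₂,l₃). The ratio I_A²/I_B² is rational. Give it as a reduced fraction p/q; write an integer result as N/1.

l's match ⇒ only the (l;m) 3-j factors differ between A and B.
A: triangle coeff Δ(7,3,4) = 1/45045; Σ_t [1,1]: t=1:−1/4838400 = -1/4838400; (3j)²=1/35 [(7 3 4; 6 -2 -4)], sign=-1
B: triangle coeff Δ(7,3,4) = 1/45045; Σ_t [1,1]: t=1:−1/604800 = -1/604800; (3j)²=16/455 [(7 3 4; 5 -2 -3)], sign=+1
I_A²/I_B² = (1/35)/(16/455) = 13/16

13/16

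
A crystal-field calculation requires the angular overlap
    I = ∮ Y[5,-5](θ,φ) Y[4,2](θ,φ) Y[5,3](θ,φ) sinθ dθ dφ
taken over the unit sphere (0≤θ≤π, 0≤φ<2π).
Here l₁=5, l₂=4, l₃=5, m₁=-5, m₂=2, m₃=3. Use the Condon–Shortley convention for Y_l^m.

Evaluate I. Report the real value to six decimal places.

-0.184127

Rules hold: Σm=0, L=14 even, 1≤5≤9.
N = 11·9·11 = 1089
Δ = 4!·6!·4!/15! = 1/3153150
Racah Σ t=0..4: t=0:+1/69120 t=1:−1/1728 t=2:+1/576 t=3:−1/1728 t=4:+1/69120 = 7/11520
⇒ 3j(5 4 5; 0 0 0)² = 2/143, sgn -1
Racah Σ t=4..4: t=4:+1/69120 = 1/69120
⇒ 3j(5 4 5; -5 2 3)² = 4/143, sgn +1
4πI² = N·(3j₀)²·(3jₘ)² = 72/169
I = -1·√(0.426036/4π) = -0.18412721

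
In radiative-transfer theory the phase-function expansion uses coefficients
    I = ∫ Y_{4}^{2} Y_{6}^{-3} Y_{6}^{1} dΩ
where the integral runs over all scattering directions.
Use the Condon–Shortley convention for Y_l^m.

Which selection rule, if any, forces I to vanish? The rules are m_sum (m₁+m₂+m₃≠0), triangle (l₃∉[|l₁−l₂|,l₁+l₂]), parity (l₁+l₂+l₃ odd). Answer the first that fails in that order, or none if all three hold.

azimuthal sum: 2 − 3 + 1 = 0  ✓
2 ≤ 6 ≤ 10 (triangle on l)  ✓
L = 4 + 6 + 6 = 16 (even)  ✓

none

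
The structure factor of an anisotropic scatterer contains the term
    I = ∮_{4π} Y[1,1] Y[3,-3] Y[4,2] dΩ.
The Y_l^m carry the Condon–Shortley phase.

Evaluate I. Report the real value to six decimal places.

0.061558

Rules hold: Σm=0, L=8 even, 2≤4≤4.
N = 3·7·9 = 189
Δ = 0!·2!·6!/9! = 1/252
Racah Σ t=0..0: t=0:+1/36 = 1/36
⇒ 3j(1 3 4; 0 0 0)² = 4/63, sgn +1
Racah Σ t=0..0: t=0:+1/1440 = 1/1440
⇒ 3j(1 3 4; 1 -3 2)² = 1/252, sgn +1
4πI² = N·(3j₀)²·(3jₘ)² = 1/21
I = +1·√(0.047619/4π) = 0.06155813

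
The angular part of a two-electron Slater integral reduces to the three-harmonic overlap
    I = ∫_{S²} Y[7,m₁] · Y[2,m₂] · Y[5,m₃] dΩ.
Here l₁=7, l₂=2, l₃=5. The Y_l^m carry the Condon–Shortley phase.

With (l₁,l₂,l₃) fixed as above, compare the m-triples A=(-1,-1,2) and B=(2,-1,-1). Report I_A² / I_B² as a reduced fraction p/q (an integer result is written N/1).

Same 7,2,5: normalisation and zero-m 3j drop out of the ratio.
A: Δ: 4! 10! 0! / 15! → 1/15015; sum: t=1:−1/181440 = -1/181440; 3j²(7 2 5; -1 -1 2) = Δ·Π!·Σ² = 32/3003  (sign +1)
B: Δ: 4! 10! 0! / 15! → 1/15015; sum: t=1:−1/103680 = -1/103680; 3j²(7 2 5; 2 -1 -1) = Δ·Π!·Σ² = 4/143  (sign -1)
I_A²/I_B² = (32/3003)/(4/143) = 8/21

8/21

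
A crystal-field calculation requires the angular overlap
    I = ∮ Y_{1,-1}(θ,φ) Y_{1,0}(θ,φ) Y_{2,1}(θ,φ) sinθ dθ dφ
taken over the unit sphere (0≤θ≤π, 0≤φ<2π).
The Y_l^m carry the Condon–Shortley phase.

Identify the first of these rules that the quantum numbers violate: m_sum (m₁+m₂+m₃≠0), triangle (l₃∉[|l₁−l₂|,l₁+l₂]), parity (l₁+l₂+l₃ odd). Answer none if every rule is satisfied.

none

m₁+m₂+m₃ = -1 + 0 + 1 = 0  ✓
triangle: |1−1|=0 ≤ l₃=2 ≤ 1+1=2  ✓
parity: l₁+l₂+l₃ = 4 is even  ✓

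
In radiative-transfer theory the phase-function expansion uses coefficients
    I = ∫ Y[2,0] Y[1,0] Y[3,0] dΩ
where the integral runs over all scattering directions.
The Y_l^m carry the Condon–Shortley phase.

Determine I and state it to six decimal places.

0.247767

m-sum 0 ✓  L=6 even ✓  1≤3≤3 ✓
Π(2lᵢ+1) = 5×3×7 = 105
triangle coeff Δ(2,1,3) = 1/105
Σ_t [0,0]: t=0:+1/4 = 1/4
(3j)²=3/35 [(2 1 3; 0 0 0)], sign=-1
(m-triple is (0,0,0) — same symbol as above.)
⇒ 4πI² = 27/35
I = (+1)√(27/35/(4π)) = 0.24776670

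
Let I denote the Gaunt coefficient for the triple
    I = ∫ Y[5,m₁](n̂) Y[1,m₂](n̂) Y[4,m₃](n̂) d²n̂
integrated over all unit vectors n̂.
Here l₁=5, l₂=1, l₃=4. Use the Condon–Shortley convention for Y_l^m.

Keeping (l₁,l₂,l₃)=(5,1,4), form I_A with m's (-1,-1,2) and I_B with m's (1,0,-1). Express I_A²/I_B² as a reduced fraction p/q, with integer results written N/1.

Shared (l₁,l₂,l₃)=(5,1,4): N and (l;000)² cancel in I_A²/I_B².
A: Δ = 2!·8!·0!/11! = 1/495; Racah Σ t=0..0: t=0:+1/2880 = 1/2880; ⇒ 3j(5 1 4; -1 -1 2)² = 2/165, sgn +1
B: Δ = 2!·8!·0!/11! = 1/495; Racah Σ t=1..1: t=1:−1/720 = -1/720; ⇒ 3j(5 1 4; 1 0 -1)² = 8/165, sgn +1
I_A²/I_B² = (2/165)/(8/165) = 1/4

1/4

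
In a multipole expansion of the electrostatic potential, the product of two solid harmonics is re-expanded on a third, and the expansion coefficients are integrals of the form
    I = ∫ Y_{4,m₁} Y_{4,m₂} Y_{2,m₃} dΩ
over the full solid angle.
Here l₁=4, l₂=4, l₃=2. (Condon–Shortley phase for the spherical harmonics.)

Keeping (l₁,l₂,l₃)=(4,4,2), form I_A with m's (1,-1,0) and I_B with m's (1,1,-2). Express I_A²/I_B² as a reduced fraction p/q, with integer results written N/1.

l's match ⇒ only the (l;m) 3-j factors differ between A and B.
A: triangle coeff Δ(4,4,2) = 1/13860; Σ_t [1,3]: t=1:−1/480 t=2:+1/48 t=3:−1/144 = 17/1440; (3j)²=289/13860 [(4 4 2; 1 -1 0)], sign=+1
B: triangle coeff Δ(4,4,2) = 1/13860; Σ_t [3,3]: t=3:−1/144 = -1/144; (3j)²=10/231 [(4 4 2; 1 1 -2)], sign=-1
I_A²/I_B² = (289/13860)/(10/231) = 289/600

289/600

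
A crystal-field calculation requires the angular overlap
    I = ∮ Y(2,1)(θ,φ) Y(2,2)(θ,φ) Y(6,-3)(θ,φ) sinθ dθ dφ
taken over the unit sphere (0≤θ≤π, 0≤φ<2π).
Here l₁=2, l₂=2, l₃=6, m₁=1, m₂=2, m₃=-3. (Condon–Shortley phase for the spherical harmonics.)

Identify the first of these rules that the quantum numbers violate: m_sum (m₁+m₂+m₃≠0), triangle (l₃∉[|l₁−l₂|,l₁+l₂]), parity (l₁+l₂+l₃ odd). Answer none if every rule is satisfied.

triangle

Σmᵢ = 0  ✓
l₃∈[|l₁−l₂|,l₁+l₂]=[0,4], have l₃=6  ✗
Σlᵢ = 10 ⇒ even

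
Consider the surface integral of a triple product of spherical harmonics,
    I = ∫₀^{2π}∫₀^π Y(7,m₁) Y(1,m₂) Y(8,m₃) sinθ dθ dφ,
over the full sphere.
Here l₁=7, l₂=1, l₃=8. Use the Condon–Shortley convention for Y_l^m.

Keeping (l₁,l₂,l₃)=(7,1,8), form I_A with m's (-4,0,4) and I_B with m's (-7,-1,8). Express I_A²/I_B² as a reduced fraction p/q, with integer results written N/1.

l's match ⇒ only the (l;m) 3-j factors differ between A and B.
A: triangle coeff Δ(7,1,8) = 1/2040; Σ_t [0,0]: t=0:+1/239500800 = 1/239500800; (3j)²=2/85 [(7 1 8; -4 0 4)], sign=+1
B: triangle coeff Δ(7,1,8) = 1/2040; Σ_t [0,0]: t=0:+1/174356582400 = 1/174356582400; (3j)²=1/17 [(7 1 8; -7 -1 8)], sign=+1
I_A²/I_B² = (2/85)/(1/17) = 2/5

2/5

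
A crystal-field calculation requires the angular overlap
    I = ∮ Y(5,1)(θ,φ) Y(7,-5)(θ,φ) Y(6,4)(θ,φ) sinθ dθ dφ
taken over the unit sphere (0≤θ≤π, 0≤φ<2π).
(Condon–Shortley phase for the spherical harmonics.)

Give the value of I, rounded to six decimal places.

0.109766

m-sum 0 ✓  L=18 even ✓  2≤6≤12 ✓
Π(2lᵢ+1) = 11×15×13 = 2145
triangle coeff Δ(5,7,6) = 1/174594420
Σ_t [1,5]: t=1:−1/4147200 t=2:+1/207360 t=3:−1/82944 t=4:+1/207360 t=5:−1/4147200 = -1/345600
(3j)²=420/46189 [(5 7 6; 0 0 0)], sign=-1
Σ_t [0,2]: t=0:+1/24883200 t=1:−1/3628800 t=2:+1/7741440 = -37/348364800
(3j)²=1369/176358 [(5 7 6; 1 -5 4)], sign=-1
⇒ 4πI² = 205350/1356277
I = (+1)√(205350/1356277/(4π)) = 0.10976610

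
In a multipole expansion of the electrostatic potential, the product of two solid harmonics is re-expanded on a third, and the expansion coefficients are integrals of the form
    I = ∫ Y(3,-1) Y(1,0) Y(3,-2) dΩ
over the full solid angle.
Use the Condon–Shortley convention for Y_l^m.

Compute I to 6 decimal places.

m-sum = -1 + 0 − 2 = -3 ≠ 0 ⇒ I = 0

0.000000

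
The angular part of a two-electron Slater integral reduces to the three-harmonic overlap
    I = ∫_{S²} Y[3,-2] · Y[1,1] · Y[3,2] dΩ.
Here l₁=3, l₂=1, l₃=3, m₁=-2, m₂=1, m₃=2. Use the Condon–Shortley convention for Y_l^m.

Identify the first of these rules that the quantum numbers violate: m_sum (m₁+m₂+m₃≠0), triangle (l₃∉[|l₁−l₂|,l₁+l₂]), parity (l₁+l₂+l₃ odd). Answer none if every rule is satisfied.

m_sum

azimuthal sum: -2 + 1 + 2 = 1  ✗
2 ≤ 3 ≤ 4 (triangle on l)
L = 3 + 1 + 3 = 7 (odd)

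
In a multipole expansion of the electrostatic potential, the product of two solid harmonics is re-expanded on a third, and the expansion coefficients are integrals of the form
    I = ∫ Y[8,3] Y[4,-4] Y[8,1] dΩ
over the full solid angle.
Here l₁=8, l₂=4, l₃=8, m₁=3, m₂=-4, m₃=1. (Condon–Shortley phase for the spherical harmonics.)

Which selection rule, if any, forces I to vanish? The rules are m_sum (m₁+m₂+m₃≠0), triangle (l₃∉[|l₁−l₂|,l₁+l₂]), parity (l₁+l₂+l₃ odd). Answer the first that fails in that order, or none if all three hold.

none

azimuthal sum: 3 − 4 + 1 = 0  ✓
4 ≤ 8 ≤ 12 (triangle on l)  ✓
L = 8 + 4 + 8 = 20 (even)  ✓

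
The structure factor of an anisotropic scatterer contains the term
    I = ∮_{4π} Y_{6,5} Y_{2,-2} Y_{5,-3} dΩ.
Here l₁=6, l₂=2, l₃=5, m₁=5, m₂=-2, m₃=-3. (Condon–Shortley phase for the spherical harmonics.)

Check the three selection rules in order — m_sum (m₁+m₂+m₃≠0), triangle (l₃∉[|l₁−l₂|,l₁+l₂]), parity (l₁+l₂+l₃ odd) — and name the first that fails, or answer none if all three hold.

parity

m₁+m₂+m₃ = 5 − 2 − 3 = 0  ✓
triangle: |6−2|=4 ≤ l₃=5 ≤ 6+2=8  ✓
parity: l₁+l₂+l₃ = 13 is odd  ✗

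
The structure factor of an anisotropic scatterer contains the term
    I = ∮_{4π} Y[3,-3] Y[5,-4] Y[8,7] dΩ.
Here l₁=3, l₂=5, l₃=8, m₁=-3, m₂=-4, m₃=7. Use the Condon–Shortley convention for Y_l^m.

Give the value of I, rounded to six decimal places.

-0.297017

Checks pass: Σm=0; 16 even; l₃=8∈[2,8].
(2·3+1)(2·5+1)(2·8+1) = 1309
Δ: 0! 6! 10! / 17! → 1/136136
sum: t=0:+1/518400 = 1/518400
3j²(3 5 8; 0 0 0) = Δ·Π!·Σ² = 56/2431  (sign +1)
sum: t=0:+1/261273600 = 1/261273600
3j²(3 5 8; -3 -4 7) = Δ·Π!·Σ² = 5/136  (sign -1)
combine: 4πI² = 1309·56/2431·5/136 = 245/221
take √, sign -1: I = -0.29701746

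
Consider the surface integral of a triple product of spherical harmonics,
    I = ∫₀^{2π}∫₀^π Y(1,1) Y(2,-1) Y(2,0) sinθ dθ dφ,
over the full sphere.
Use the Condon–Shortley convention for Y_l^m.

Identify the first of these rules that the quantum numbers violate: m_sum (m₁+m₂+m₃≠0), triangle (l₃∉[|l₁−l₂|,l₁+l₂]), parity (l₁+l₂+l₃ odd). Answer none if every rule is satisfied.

m₁+m₂+m₃ = 1 − 1 + 0 = 0  ✓
triangle: |1−2|=1 ≤ l₃=2 ≤ 1+2=3  ✓
parity: l₁+l₂+l₃ = 5 is odd  ✗

parity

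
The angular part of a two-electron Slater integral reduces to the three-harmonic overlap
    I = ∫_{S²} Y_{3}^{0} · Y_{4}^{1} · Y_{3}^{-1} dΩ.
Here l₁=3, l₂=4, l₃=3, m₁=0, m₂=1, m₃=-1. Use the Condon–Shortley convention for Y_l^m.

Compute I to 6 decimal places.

m-sum 0 ✓  L=10 even ✓  1≤3≤7 ✓
Π(2lᵢ+1) = 7×9×7 = 441
triangle coeff Δ(3,4,3) = 1/34650
Σ_t [1,3]: t=1:−1/72 t=2:+1/16 t=3:−1/72 = 5/144
(3j)²=2/77 [(3 4 3; 0 0 0)], sign=-1
Σ_t [1,3]: t=1:−1/288 t=2:+1/24 t=3:−1/48 = 5/288
(3j)²=5/462 [(3 4 3; 0 1 -1)], sign=+1
⇒ 4πI² = 15/121
I = (-1)√(15/121/(4π)) = -0.09932258

-0.099323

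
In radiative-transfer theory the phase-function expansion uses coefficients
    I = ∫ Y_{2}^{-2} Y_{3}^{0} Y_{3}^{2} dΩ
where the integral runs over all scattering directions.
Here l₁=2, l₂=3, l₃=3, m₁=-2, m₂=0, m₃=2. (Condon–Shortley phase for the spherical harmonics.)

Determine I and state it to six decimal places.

m-sum 0 ✓  L=8 even ✓  1≤3≤5 ✓
Π(2lᵢ+1) = 5×7×7 = 245
triangle coeff Δ(2,3,3) = 1/3780
Σ_t [0,2]: t=0:+1/24 t=1:−1/4 t=2:+1/24 = -1/6
(3j)²=4/105 [(2 3 3; 0 0 0)], sign=+1
Σ_t [2,2]: t=2:+1/24 = 1/24
(3j)²=1/21 [(2 3 3; -2 0 2)], sign=-1
⇒ 4πI² = 4/9
I = (-1)√(4/9/(4π)) = -0.18806319

-0.188063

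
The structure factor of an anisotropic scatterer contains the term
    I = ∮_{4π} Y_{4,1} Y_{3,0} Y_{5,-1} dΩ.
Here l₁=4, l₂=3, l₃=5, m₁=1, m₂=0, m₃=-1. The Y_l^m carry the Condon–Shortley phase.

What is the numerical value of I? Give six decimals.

-0.115089

Rules hold: Σm=0, L=12 even, 1≤5≤7.
N = 9·7·11 = 693
Δ = 2!·6!·4!/13! = 1/180180
Racah Σ t=0..2: t=0:+1/576 t=1:−1/144 t=2:+1/576 = -1/288
⇒ 3j(4 3 5; 0 0 0)² = 20/1001, sgn +1
Racah Σ t=0..2: t=0:+1/432 t=1:−1/192 t=2:+1/1440 = -19/8640
⇒ 3j(4 3 5; 1 0 -1)² = 361/30030, sgn -1
4πI² = N·(3j₀)²·(3jₘ)² = 2166/13013
I = -1·√(0.166449/4π) = -0.11508947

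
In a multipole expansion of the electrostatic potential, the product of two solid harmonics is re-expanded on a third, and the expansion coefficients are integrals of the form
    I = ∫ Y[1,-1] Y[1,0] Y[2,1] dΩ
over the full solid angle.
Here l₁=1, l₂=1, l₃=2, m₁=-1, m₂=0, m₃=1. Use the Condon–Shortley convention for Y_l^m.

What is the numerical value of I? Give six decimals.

Checks pass: Σm=0; 4 even; l₃=2∈[0,2].
(2·1+1)(2·1+1)(2·2+1) = 45
Δ: 0! 2! 2! / 5! → 1/30
sum: t=0:+1/1 = 1/1
3j²(1 1 2; 0 0 0) = Δ·Π!·Σ² = 2/15  (sign +1)
sum: t=0:+1/2 = 1/2
3j²(1 1 2; -1 0 1) = Δ·Π!·Σ² = 1/10  (sign -1)
combine: 4πI² = 45·2/15·1/10 = 3/5
take √, sign -1: I = -0.21850969

-0.218510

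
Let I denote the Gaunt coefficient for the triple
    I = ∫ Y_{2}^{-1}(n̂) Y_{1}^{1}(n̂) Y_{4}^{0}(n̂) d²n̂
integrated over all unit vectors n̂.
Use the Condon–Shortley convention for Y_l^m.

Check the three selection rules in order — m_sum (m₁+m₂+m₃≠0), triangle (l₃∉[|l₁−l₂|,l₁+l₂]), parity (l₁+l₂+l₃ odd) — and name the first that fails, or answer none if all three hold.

azimuthal sum: -1 + 1 + 0 = 0  ✓
1 ≤ 4 ≤ 3 (triangle on l)  ✗
L = 2 + 1 + 4 = 7 (odd)

triangle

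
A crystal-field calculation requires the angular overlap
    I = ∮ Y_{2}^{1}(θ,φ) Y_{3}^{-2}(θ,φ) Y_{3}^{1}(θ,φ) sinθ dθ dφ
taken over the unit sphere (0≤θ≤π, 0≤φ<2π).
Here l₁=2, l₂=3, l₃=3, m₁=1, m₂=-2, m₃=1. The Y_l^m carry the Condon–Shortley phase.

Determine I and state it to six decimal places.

m-sum 0 ✓  L=8 even ✓  1≤3≤5 ✓
Π(2lᵢ+1) = 5×7×7 = 245
triangle coeff Δ(2,3,3) = 1/3780
Σ_t [0,2]: t=0:+1/24 t=1:−1/4 t=2:+1/24 = -1/6
(3j)²=4/105 [(2 3 3; 0 0 0)], sign=+1
Σ_t [0,1]: t=0:+1/12 t=1:−1/48 = 1/16
(3j)²=1/28 [(2 3 3; 1 -2 1)], sign=+1
⇒ 4πI² = 1/3
I = (+1)√(1/3/(4π)) = 0.16286750

0.162868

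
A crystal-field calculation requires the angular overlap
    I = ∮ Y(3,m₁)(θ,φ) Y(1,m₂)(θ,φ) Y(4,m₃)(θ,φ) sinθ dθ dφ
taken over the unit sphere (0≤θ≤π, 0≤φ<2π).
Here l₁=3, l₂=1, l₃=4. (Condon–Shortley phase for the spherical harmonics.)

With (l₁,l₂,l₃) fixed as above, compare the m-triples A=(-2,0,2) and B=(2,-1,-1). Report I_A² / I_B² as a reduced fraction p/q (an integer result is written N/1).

4/1

l's match ⇒ only the (l;m) 3-j factors differ between A and B.
A: triangle coeff Δ(3,1,4) = 1/252; Σ_t [0,0]: t=0:+1/120 = 1/120; (3j)²=1/21 [(3 1 4; -2 0 2)], sign=+1
B: triangle coeff Δ(3,1,4) = 1/252; Σ_t [0,0]: t=0:+1/240 = 1/240; (3j)²=1/84 [(3 1 4; 2 -1 -1)], sign=-1
I_A²/I_B² = (1/21)/(1/84) = 4/1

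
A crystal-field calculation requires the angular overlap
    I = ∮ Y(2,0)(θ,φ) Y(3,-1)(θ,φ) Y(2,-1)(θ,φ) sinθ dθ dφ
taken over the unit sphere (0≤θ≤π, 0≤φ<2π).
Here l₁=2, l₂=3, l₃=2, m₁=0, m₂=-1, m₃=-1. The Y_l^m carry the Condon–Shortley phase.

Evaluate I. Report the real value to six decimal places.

Σmᵢ = -2 ≠ 0, so the φ-integral vanishes; I = 0

0.000000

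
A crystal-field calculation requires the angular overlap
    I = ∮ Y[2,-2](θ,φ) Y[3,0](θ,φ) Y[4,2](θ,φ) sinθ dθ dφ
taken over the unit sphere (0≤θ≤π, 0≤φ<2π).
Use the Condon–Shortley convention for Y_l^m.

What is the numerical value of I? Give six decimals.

0.000000

L=9 odd ⇒ parity kills the (l;000) factor ⇒ I = 0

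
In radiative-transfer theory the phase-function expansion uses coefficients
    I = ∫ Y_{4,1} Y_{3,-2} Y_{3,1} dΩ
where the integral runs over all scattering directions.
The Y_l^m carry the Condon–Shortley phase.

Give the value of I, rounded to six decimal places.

m-sum 0 ✓  L=10 even ✓  1≤3≤7 ✓
Π(2lᵢ+1) = 9×7×7 = 441
triangle coeff Δ(4,3,3) = 1/34650
Σ_t [1,3]: t=1:−1/72 t=2:+1/16 t=3:−1/72 = 5/144
(3j)²=2/77 [(4 3 3; 0 0 0)], sign=-1
Σ_t [0,1]: t=0:+1/144 t=1:−1/48 = -1/72
(3j)²=16/693 [(4 3 3; 1 -2 1)], sign=-1
⇒ 4πI² = 32/121
I = (+1)√(32/121/(4π)) = 0.14506992

0.145070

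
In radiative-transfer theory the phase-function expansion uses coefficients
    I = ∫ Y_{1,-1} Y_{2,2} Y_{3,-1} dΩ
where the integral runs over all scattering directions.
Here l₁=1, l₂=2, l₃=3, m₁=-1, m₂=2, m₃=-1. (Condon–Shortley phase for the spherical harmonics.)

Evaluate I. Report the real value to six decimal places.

-0.082589

m-sum 0 ✓  L=6 even ✓  1≤3≤3 ✓
Π(2lᵢ+1) = 3×5×7 = 105
triangle coeff Δ(1,2,3) = 1/105
Σ_t [0,0]: t=0:+1/4 = 1/4
(3j)²=3/35 [(1 2 3; 0 0 0)], sign=-1
Σ_t [0,0]: t=0:+1/48 = 1/48
(3j)²=1/105 [(1 2 3; -1 2 -1)], sign=+1
⇒ 4πI² = 3/35
I = (-1)√(3/35/(4π)) = -0.08258890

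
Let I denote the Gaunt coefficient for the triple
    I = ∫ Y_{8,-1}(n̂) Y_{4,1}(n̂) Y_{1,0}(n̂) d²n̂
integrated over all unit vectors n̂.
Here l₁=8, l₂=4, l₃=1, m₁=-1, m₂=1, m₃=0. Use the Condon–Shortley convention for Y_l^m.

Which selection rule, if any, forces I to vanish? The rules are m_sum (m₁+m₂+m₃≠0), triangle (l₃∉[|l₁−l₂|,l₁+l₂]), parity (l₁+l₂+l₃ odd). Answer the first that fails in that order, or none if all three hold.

triangle

m₁+m₂+m₃ = -1 + 1 + 0 = 0  ✓
triangle: |8−4|=4 ≤ l₃=1 ≤ 8+4=12  ✗
parity: l₁+l₂+l₃ = 13 is odd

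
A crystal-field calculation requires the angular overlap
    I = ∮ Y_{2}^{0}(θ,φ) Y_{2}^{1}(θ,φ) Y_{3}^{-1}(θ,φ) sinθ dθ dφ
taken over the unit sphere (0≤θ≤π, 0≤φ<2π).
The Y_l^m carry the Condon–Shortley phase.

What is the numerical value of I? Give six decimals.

L=7 odd ⇒ parity kills the (l;000) factor ⇒ I = 0

0.000000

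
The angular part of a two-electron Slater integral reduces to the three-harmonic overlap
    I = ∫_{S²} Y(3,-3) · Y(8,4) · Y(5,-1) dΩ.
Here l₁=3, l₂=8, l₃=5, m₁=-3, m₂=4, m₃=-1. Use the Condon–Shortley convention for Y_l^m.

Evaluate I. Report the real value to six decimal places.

0.127619

Rules hold: Σm=0, L=16 even, 5≤5≤11.
N = 7·17·11 = 1309
Δ = 6!·0!·10!/17! = 1/136136
Racah Σ t=3..3: t=3:−1/518400 = -1/518400
⇒ 3j(3 8 5; 0 0 0)² = 56/2431, sgn +1
Racah Σ t=6..6: t=6:+1/12441600 = 1/12441600
⇒ 3j(3 8 5; -3 4 -1)² = 3/442, sgn +1
4πI² = N·(3j₀)²·(3jₘ)² = 588/2873
I = +1·√(0.204664/4π) = 0.12761917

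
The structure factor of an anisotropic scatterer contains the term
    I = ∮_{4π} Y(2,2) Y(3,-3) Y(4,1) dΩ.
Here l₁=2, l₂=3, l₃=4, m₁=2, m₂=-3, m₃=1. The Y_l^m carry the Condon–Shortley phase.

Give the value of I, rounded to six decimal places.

l₁+l₂+l₃=9 is odd: 3j(l;000)=0 ⇒ I=0

0.000000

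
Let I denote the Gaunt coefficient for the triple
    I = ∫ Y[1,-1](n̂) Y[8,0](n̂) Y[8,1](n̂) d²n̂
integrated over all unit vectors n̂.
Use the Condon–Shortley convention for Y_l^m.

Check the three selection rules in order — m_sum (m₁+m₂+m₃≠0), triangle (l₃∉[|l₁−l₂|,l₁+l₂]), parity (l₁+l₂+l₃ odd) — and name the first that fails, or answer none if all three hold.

parity

m₁+m₂+m₃ = -1 + 0 + 1 = 0  ✓
triangle: |1−8|=7 ≤ l₃=8 ≤ 1+8=9  ✓
parity: l₁+l₂+l₃ = 17 is odd  ✗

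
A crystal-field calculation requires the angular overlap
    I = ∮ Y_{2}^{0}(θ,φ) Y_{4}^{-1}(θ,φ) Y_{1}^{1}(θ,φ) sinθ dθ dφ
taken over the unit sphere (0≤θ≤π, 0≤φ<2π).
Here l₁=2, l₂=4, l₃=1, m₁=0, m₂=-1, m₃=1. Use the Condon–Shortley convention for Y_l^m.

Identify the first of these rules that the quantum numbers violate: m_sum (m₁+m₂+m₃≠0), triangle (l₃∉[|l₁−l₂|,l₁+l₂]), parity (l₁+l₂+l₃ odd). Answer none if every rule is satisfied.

triangle

azimuthal sum: 0 − 1 + 1 = 0  ✓
2 ≤ 1 ≤ 6 (triangle on l)  ✗
L = 2 + 4 + 1 = 7 (odd)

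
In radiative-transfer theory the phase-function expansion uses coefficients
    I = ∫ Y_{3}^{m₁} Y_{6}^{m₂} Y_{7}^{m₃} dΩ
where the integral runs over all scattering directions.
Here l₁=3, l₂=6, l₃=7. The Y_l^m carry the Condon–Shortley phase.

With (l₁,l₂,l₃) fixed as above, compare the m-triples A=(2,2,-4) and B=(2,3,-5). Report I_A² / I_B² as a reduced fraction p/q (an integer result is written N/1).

4/25

l's match ⇒ only the (l;m) 3-j factors differ between A and B.
A: triangle coeff Δ(3,6,7) = 1/2042040; Σ_t [0,1]: t=0:+1/967680 t=1:−1/725760 = -1/2903040; (3j)²=5/3094 [(3 6 7; 2 2 -4)], sign=+1
B: triangle coeff Δ(3,6,7) = 1/2042040; Σ_t [0,1]: t=0:+1/4354560 t=1:−1/1935360 = -1/3483648; (3j)²=125/12376 [(3 6 7; 2 3 -5)], sign=-1
I_A²/I_B² = (5/3094)/(125/12376) = 4/25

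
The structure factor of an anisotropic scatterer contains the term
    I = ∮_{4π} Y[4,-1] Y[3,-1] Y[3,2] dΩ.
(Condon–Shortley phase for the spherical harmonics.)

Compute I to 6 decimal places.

m-sum 0 ✓  L=10 even ✓  1≤3≤7 ✓
Π(2lᵢ+1) = 9×7×7 = 441
triangle coeff Δ(4,3,3) = 1/34650
Σ_t [1,3]: t=1:−1/72 t=2:+1/16 t=3:−1/72 = 5/144
(3j)²=2/77 [(4 3 3; 0 0 0)], sign=-1
Σ_t [1,2]: t=1:−1/144 t=2:+1/48 = 1/72
(3j)²=16/693 [(4 3 3; -1 -1 2)], sign=-1
⇒ 4πI² = 32/121
I = (+1)√(32/121/(4π)) = 0.14506992

0.145070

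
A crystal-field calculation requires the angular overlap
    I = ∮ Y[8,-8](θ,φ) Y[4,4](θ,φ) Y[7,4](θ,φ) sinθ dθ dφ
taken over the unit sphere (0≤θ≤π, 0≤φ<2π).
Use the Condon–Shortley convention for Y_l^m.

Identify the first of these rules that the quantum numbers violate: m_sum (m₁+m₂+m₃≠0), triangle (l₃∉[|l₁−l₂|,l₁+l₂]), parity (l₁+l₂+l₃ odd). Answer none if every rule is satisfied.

Σmᵢ = 0  ✓
l₃∈[|l₁−l₂|,l₁+l₂]=[4,12], have l₃=7  ✓
Σlᵢ = 19 ⇒ odd  ✗

parity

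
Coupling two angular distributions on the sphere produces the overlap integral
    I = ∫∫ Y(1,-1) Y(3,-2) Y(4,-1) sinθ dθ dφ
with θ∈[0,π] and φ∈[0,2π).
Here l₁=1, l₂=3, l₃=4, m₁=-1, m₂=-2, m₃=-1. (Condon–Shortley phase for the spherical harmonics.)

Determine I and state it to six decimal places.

0.000000

Σmᵢ = -4 ≠ 0, so the φ-integral vanishes; I = 0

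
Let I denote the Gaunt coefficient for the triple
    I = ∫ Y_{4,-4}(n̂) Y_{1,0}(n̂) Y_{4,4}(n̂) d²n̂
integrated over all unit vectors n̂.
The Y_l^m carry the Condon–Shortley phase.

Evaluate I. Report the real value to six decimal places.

0.000000

L=9 odd ⇒ parity kills the (l;000) factor ⇒ I = 0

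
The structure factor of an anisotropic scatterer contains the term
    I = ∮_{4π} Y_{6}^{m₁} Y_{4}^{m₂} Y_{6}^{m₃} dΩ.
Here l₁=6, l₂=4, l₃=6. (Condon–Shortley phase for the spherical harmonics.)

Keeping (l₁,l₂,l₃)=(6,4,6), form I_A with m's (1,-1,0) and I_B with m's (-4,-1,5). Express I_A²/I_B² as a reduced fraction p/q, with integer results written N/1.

28/33

Shared (l₁,l₂,l₃)=(6,4,6): N and (l;000)² cancel in I_A²/I_B².
A: Δ = 4!·8!·4!/17! = 1/15315300; Racah Σ t=0..3: t=0:+1/103680 t=1:−1/13824 t=2:+1/17280 t=3:−1/207360 = -1/103680; ⇒ 3j(6 4 6; 1 -1 0)² = 10/7293, sgn -1
B: Δ = 4!·8!·4!/17! = 1/15315300; Racah Σ t=2..3: t=2:+1/967680 t=3:−1/725760 = -1/2903040; ⇒ 3j(6 4 6; -4 -1 5)² = 5/3094, sgn +1
I_A²/I_B² = (10/7293)/(5/3094) = 28/33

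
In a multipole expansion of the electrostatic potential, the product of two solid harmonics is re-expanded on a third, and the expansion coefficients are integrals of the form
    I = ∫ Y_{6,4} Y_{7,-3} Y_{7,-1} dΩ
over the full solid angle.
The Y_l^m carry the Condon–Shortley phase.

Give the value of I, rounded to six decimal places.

Rules hold: Σm=0, L=20 even, 1≤7≤13.
N = 13·15·15 = 2925
Δ = 6!·6!·8!/21! = 1/2444321880
Racah Σ t=0..6: t=0:+1/2612736000 t=1:−1/20736000 t=2:+1/1658880 t=3:−1/746496 t=4:+1/1658880 t=5:−1/20736000 t=6:+1/2612736000 = -1/4354560
⇒ 3j(6 7 7; 0 0 0)² = 1000/138567, sgn +1
Racah Σ t=0..2: t=0:+1/19906560 t=1:−1/10368000 t=2:+1/49766400 = -13/497664000
⇒ 3j(6 7 7; 4 -3 -1)² = 91/17765, sgn -1
4πI² = N·(3j₀)²·(3jₘ)² = 1365000/12623809
I = -1·√(0.108129/4π) = -0.09276116

-0.092761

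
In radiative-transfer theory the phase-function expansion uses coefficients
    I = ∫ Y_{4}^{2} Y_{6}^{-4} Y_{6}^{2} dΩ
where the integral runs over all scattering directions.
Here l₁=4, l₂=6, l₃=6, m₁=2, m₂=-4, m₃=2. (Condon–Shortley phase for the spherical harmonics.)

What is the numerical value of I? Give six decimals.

0.060095

Rules hold: Σm=0, L=16 even, 2≤6≤10.
N = 9·13·13 = 1521
Δ = 4!·4!·8!/17! = 1/15315300
Racah Σ t=0..4: t=0:+1/829440 t=1:−1/25920 t=2:+1/9216 t=3:−1/25920 t=4:+1/829440 = 7/207360
⇒ 3j(4 6 6; 0 0 0)² = 28/2431, sgn +1
Racah Σ t=0..2: t=0:+1/138240 t=1:−1/181440 t=2:+1/3870720 = 23/11612160
⇒ 3j(4 6 6; 2 -4 2)² = 529/204204, sgn +1
4πI² = N·(3j₀)²·(3jₘ)² = 1587/34969
I = +1·√(0.0453831/4π) = 0.06009550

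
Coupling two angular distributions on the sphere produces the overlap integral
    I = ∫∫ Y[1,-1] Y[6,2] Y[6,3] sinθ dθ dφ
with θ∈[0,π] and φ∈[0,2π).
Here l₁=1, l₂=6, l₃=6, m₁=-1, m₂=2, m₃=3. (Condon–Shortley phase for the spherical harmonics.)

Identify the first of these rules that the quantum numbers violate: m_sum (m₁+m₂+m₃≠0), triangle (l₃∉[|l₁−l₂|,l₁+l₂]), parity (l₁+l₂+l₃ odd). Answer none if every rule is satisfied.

azimuthal sum: -1 + 2 + 3 = 4  ✗
5 ≤ 6 ≤ 7 (triangle on l)
L = 1 + 6 + 6 = 13 (odd)

m_sum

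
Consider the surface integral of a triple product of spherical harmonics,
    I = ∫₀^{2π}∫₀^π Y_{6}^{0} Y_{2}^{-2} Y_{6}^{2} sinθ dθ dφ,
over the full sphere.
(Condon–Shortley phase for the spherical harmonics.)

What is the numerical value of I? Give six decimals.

Checks pass: Σm=0; 14 even; l₃=6∈[4,8].
(2·6+1)(2·2+1)(2·6+1) = 845
Δ: 2! 10! 2! / 15! → 1/90090
sum: t=0:+1/69120 t=1:−1/14400 t=2:+1/69120 = -7/172800
3j²(6 2 6; 0 0 0) = Δ·Π!·Σ² = 14/715  (sign -1)
sum: t=0:+1/69120 = 1/69120
3j²(6 2 6; 0 -2 2) = Δ·Π!·Σ² = 4/143  (sign +1)
combine: 4πI² = 845·14/715·4/143 = 56/121
take √, sign -1: I = -0.19190947

-0.191909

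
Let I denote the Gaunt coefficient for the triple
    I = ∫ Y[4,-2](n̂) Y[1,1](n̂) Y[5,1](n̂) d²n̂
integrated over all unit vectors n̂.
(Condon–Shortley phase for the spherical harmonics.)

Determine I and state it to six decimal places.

-0.120286

Rules hold: Σm=0, L=10 even, 3≤5≤5.
N = 9·3·11 = 297
Δ = 0!·8!·2!/11! = 1/495
Racah Σ t=0..0: t=0:+1/576 = 1/576
⇒ 3j(4 1 5; 0 0 0)² = 5/99, sgn -1
Racah Σ t=0..0: t=0:+1/2880 = 1/2880
⇒ 3j(4 1 5; -2 1 1)² = 2/165, sgn +1
4πI² = N·(3j₀)²·(3jₘ)² = 2/11
I = -1·√(0.181818/4π) = -0.12028562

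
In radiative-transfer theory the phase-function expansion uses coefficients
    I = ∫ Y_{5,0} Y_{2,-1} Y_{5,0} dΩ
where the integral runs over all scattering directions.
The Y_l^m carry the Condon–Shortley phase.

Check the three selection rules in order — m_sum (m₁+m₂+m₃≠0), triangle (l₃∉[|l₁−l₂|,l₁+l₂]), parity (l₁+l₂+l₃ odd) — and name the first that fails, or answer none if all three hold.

m_sum

Σmᵢ = -1  ✗
l₃∈[|l₁−l₂|,l₁+l₂]=[3,7], have l₃=5
Σlᵢ = 12 ⇒ even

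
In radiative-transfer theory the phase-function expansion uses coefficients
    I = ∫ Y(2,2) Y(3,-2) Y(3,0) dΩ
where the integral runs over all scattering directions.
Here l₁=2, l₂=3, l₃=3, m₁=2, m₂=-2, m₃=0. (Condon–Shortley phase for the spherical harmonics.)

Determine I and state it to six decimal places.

-0.188063

m-sum 0 ✓  L=8 even ✓  1≤3≤5 ✓
Π(2lᵢ+1) = 5×7×7 = 245
triangle coeff Δ(2,3,3) = 1/3780
Σ_t [0,2]: t=0:+1/24 t=1:−1/4 t=2:+1/24 = -1/6
(3j)²=4/105 [(2 3 3; 0 0 0)], sign=+1
Σ_t [0,0]: t=0:+1/24 = 1/24
(3j)²=1/21 [(2 3 3; 2 -2 0)], sign=-1
⇒ 4πI² = 4/9
I = (-1)√(4/9/(4π)) = -0.18806319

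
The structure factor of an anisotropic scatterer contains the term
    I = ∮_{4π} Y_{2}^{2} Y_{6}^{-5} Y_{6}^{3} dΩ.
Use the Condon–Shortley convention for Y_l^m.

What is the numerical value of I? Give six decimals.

0.120286

Checks pass: Σm=0; 14 even; l₃=6∈[4,8].
(2·2+1)(2·6+1)(2·6+1) = 845
Δ: 2! 2! 10! / 15! → 1/90090
sum: t=0:+1/69120 t=1:−1/14400 t=2:+1/69120 = -7/172800
3j²(2 6 6; 0 0 0) = Δ·Π!·Σ² = 14/715  (sign -1)
sum: t=0:+1/1451520 = 1/1451520
3j²(2 6 6; 2 -5 3) = Δ·Π!·Σ² = 1/91  (sign -1)
combine: 4πI² = 845·14/715·1/91 = 2/11
take √, sign +1: I = 0.12028562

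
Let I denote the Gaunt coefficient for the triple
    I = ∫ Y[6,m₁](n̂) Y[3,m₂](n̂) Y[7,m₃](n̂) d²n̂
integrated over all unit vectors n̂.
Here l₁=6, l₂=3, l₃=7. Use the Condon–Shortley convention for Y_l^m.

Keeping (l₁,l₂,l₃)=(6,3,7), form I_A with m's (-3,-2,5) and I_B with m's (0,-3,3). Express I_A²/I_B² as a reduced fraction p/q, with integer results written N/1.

55/126

l's match ⇒ only the (l;m) 3-j factors differ between A and B.
A: triangle coeff Δ(6,3,7) = 1/2042040; Σ_t [0,1]: t=0:+1/4354560 t=1:−1/1935360 = -1/3483648; (3j)²=125/12376 [(6 3 7; -3 -2 5)], sign=-1
B: triangle coeff Δ(6,3,7) = 1/2042040; Σ_t [0,0]: t=0:+1/829440 = 1/829440; (3j)²=225/9724 [(6 3 7; 0 -3 3)], sign=+1
I_A²/I_B² = (125/12376)/(225/9724) = 55/126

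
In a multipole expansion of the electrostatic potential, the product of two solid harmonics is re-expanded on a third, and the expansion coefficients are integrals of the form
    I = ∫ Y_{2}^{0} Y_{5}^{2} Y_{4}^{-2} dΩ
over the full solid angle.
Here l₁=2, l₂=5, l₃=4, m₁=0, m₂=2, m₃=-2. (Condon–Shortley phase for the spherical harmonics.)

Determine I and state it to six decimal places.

L=11 odd ⇒ parity kills the (l;000) factor ⇒ I = 0

0.000000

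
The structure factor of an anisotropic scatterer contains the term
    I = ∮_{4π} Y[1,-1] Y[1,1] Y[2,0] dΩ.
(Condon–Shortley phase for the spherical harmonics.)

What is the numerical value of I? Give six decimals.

Rules hold: Σm=0, L=4 even, 0≤2≤2.
N = 3·3·5 = 45
Δ = 0!·2!·2!/5! = 1/30
Racah Σ t=0..0: t=0:+1/1 = 1/1
⇒ 3j(1 1 2; 0 0 0)² = 2/15, sgn +1
Racah Σ t=0..0: t=0:+1/4 = 1/4
⇒ 3j(1 1 2; -1 1 0)² = 1/30, sgn +1
4πI² = N·(3j₀)²·(3jₘ)² = 1/5
I = +1·√(0.2/4π) = 0.12615663

0.126157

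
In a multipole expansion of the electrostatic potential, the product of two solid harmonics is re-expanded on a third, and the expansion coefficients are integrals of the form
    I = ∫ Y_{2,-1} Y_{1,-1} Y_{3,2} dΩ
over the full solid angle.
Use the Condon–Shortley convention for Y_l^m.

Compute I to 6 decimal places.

Checks pass: Σm=0; 6 even; l₃=3∈[1,3].
(2·2+1)(2·1+1)(2·3+1) = 105
Δ: 0! 4! 2! / 7! → 1/105
sum: t=0:+1/4 = 1/4
3j²(2 1 3; 0 0 0) = Δ·Π!·Σ² = 3/35  (sign -1)
sum: t=0:+1/12 = 1/12
3j²(2 1 3; -1 -1 2) = Δ·Π!·Σ² = 2/21  (sign -1)
combine: 4πI² = 105·3/35·2/21 = 6/7
take √, sign +1: I = 0.26116903

0.261169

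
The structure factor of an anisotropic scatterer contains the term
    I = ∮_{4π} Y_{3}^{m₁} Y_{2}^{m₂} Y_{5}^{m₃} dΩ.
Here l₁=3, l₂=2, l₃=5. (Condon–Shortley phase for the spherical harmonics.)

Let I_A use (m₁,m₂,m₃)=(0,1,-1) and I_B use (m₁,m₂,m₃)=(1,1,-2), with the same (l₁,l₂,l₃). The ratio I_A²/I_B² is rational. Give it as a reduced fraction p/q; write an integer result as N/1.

l's match ⇒ only the (l;m) 3-j factors differ between A and B.
A: triangle coeff Δ(3,2,5) = 1/2310; Σ_t [0,0]: t=0:+1/216 = 1/216; (3j)²=8/231 [(3 2 5; 0 1 -1)], sign=+1
B: triangle coeff Δ(3,2,5) = 1/2310; Σ_t [0,0]: t=0:+1/288 = 1/288; (3j)²=1/22 [(3 2 5; 1 1 -2)], sign=-1
I_A²/I_B² = (8/231)/(1/22) = 16/21

16/21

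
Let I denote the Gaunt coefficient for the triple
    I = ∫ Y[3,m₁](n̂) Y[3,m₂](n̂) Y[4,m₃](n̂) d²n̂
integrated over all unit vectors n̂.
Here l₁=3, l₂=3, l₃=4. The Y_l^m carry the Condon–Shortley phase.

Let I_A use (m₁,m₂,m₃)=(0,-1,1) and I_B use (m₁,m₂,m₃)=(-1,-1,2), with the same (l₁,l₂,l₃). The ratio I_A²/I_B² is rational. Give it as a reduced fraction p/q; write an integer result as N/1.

Same 3,3,4: normalisation and zero-m 3j drop out of the ratio.
A: Δ: 2! 4! 4! / 11! → 1/34650; sum: t=0:+1/48 t=1:−1/24 t=2:+1/288 = -5/288; 3j²(3 3 4; 0 -1 1) = Δ·Π!·Σ² = 5/462  (sign +1)
B: Δ: 2! 4! 4! / 11! → 1/34650; sum: t=0:+1/192 t=1:−1/36 t=2:+1/192 = -5/288; 3j²(3 3 4; -1 -1 2) = Δ·Π!·Σ² = 20/693  (sign -1)
I_A²/I_B² = (5/462)/(20/693) = 3/8

3/8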